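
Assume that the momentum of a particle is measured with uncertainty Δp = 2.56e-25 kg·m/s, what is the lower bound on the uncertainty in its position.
205.971 pm

Using the Heisenberg uncertainty principle:
ΔxΔp ≥ ℏ/2

The minimum uncertainty in position is:
Δx_min = ℏ/(2Δp)
Δx_min = (1.055e-34 J·s) / (2 × 2.560e-25 kg·m/s)
Δx_min = 2.060e-10 m = 205.971 pm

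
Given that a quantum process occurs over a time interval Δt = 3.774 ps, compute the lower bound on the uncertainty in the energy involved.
87.203 μeV

Using the energy-time uncertainty principle:
ΔEΔt ≥ ℏ/2

The minimum uncertainty in energy is:
ΔE_min = ℏ/(2Δt)
ΔE_min = (1.055e-34 J·s) / (2 × 3.774e-12 s)
ΔE_min = 1.397e-23 J = 87.203 μeV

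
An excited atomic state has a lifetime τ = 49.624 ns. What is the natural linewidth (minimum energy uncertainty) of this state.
6.632 neV

Using the energy-time uncertainty principle:
ΔEΔt ≥ ℏ/2

The lifetime τ represents the time uncertainty Δt.
The natural linewidth (minimum energy uncertainty) is:

ΔE = ℏ/(2τ)
ΔE = (1.055e-34 J·s) / (2 × 4.962e-08 s)
ΔE = 1.063e-27 J = 6.632 neV

This natural linewidth limits the precision of spectroscopic measurements.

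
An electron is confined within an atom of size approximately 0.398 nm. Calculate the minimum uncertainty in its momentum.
1.325 × 10^-25 kg·m/s

Using the Heisenberg uncertainty principle:
ΔxΔp ≥ ℏ/2

With Δx ≈ L = 3.980e-10 m (the confinement size):
Δp_min = ℏ/(2Δx)
Δp_min = (1.055e-34 J·s) / (2 × 3.980e-10 m)
Δp_min = 1.325e-25 kg·m/s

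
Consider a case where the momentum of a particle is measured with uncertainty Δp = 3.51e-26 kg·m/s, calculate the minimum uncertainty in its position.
1.502 nm

Using the Heisenberg uncertainty principle:
ΔxΔp ≥ ℏ/2

The minimum uncertainty in position is:
Δx_min = ℏ/(2Δp)
Δx_min = (1.055e-34 J·s) / (2 × 3.510e-26 kg·m/s)
Δx_min = 1.502e-09 m = 1.502 nm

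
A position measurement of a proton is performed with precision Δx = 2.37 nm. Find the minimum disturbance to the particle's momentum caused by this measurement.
2.225 × 10^-26 kg·m/s

The uncertainty principle implies that measuring position disturbs momentum:
ΔxΔp ≥ ℏ/2

When we measure position with precision Δx, we necessarily introduce a momentum uncertainty:
Δp ≥ ℏ/(2Δx)
Δp_min = (1.055e-34 J·s) / (2 × 2.370e-09 m)
Δp_min = 2.225e-26 kg·m/s

The more precisely we measure position, the greater the momentum disturbance.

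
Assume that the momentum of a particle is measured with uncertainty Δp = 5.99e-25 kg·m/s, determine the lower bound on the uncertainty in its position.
88.028 pm

Using the Heisenberg uncertainty principle:
ΔxΔp ≥ ℏ/2

The minimum uncertainty in position is:
Δx_min = ℏ/(2Δp)
Δx_min = (1.055e-34 J·s) / (2 × 5.990e-25 kg·m/s)
Δx_min = 8.803e-11 m = 88.028 pm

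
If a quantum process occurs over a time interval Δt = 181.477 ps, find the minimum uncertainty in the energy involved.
1.813 μeV

Using the energy-time uncertainty principle:
ΔEΔt ≥ ℏ/2

The minimum uncertainty in energy is:
ΔE_min = ℏ/(2Δt)
ΔE_min = (1.055e-34 J·s) / (2 × 1.815e-10 s)
ΔE_min = 2.906e-25 J = 1.813 μeV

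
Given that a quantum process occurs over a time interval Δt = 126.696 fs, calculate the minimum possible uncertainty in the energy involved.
2.598 meV

Using the energy-time uncertainty principle:
ΔEΔt ≥ ℏ/2

The minimum uncertainty in energy is:
ΔE_min = ℏ/(2Δt)
ΔE_min = (1.055e-34 J·s) / (2 × 1.267e-13 s)
ΔE_min = 4.162e-22 J = 2.598 meV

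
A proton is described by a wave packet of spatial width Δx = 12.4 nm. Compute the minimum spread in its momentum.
4.252 × 10^-27 kg·m/s

For a wave packet, the spatial width Δx and momentum spread Δp are related by the uncertainty principle:
ΔxΔp ≥ ℏ/2

The minimum momentum spread is:
Δp_min = ℏ/(2Δx)
Δp_min = (1.055e-34 J·s) / (2 × 1.240e-08 m)
Δp_min = 4.252e-27 kg·m/s

A wave packet cannot have both a well-defined position and well-defined momentum.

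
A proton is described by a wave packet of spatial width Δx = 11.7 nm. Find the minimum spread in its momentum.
4.507 × 10^-27 kg·m/s

For a wave packet, the spatial width Δx and momentum spread Δp are related by the uncertainty principle:
ΔxΔp ≥ ℏ/2

The minimum momentum spread is:
Δp_min = ℏ/(2Δx)
Δp_min = (1.055e-34 J·s) / (2 × 1.170e-08 m)
Δp_min = 4.507e-27 kg·m/s

A wave packet cannot have both a well-defined position and well-defined momentum.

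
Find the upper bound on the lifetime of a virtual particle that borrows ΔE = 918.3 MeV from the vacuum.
3.584 × 10^-25 s

Using the energy-time uncertainty principle:
ΔEΔt ≥ ℏ/2

For a virtual particle borrowing energy ΔE, the maximum lifetime is:
Δt_max = ℏ/(2ΔE)

Converting energy:
ΔE = 918.3 MeV = 1.471e-10 J

Δt_max = (1.055e-34 J·s) / (2 × 1.471e-10 J)
Δt_max = 3.584e-25 s = 3.584 × 10^-25 s

Virtual particles with higher borrowed energy exist for shorter times.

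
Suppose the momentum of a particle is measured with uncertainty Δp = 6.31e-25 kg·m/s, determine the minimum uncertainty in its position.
83.564 pm

Using the Heisenberg uncertainty principle:
ΔxΔp ≥ ℏ/2

The minimum uncertainty in position is:
Δx_min = ℏ/(2Δp)
Δx_min = (1.055e-34 J·s) / (2 × 6.310e-25 kg·m/s)
Δx_min = 8.356e-11 m = 83.564 pm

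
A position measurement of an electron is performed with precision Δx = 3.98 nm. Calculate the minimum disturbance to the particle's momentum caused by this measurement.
1.325 × 10^-26 kg·m/s

The uncertainty principle implies that measuring position disturbs momentum:
ΔxΔp ≥ ℏ/2

When we measure position with precision Δx, we necessarily introduce a momentum uncertainty:
Δp ≥ ℏ/(2Δx)
Δp_min = (1.055e-34 J·s) / (2 × 3.980e-09 m)
Δp_min = 1.325e-26 kg·m/s

The more precisely we measure position, the greater the momentum disturbance.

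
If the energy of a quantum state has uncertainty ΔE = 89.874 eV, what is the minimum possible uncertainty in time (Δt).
3.662 as

Using the energy-time uncertainty principle:
ΔEΔt ≥ ℏ/2

The minimum uncertainty in time is:
Δt_min = ℏ/(2ΔE)
Δt_min = (1.055e-34 J·s) / (2 × 1.440e-17 J)
Δt_min = 3.662e-18 s = 3.662 as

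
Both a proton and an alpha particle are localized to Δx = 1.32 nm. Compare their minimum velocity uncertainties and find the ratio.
The proton has the larger minimum velocity uncertainty, by a ratio of 4.0.

For both particles, Δp_min = ℏ/(2Δx) = 3.995e-26 kg·m/s (same for both).

The velocity uncertainty is Δv = Δp/m:
- proton: Δv = 3.995e-26 / 1.673e-27 = 2.388e+01 m/s = 23.882 m/s
- alpha particle: Δv = 3.995e-26 / 6.645e-27 = 6.012e+00 m/s = 6.012 m/s

Ratio: 2.388e+01 / 6.012e+00 = 4.0

The lighter particle has larger velocity uncertainty because Δv ∝ 1/m.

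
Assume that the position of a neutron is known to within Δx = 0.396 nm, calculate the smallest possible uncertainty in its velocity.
79.498 m/s

Using the Heisenberg uncertainty principle and Δp = mΔv:
ΔxΔp ≥ ℏ/2
Δx(mΔv) ≥ ℏ/2

The minimum uncertainty in velocity is:
Δv_min = ℏ/(2mΔx)
Δv_min = (1.055e-34 J·s) / (2 × 1.675e-27 kg × 3.960e-10 m)
Δv_min = 7.950e+01 m/s = 79.498 m/s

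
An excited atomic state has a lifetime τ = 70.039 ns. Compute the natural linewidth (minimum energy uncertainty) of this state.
4.699 neV

Using the energy-time uncertainty principle:
ΔEΔt ≥ ℏ/2

The lifetime τ represents the time uncertainty Δt.
The natural linewidth (minimum energy uncertainty) is:

ΔE = ℏ/(2τ)
ΔE = (1.055e-34 J·s) / (2 × 7.004e-08 s)
ΔE = 7.528e-28 J = 4.699 neV

This natural linewidth limits the precision of spectroscopic measurements.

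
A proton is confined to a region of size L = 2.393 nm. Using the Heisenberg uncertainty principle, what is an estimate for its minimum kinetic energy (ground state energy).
905.876 neV

Using the uncertainty principle to estimate ground state energy:

1. The position uncertainty is approximately the confinement size:
   Δx ≈ L = 2.393e-09 m

2. From ΔxΔp ≥ ℏ/2, the minimum momentum uncertainty is:
   Δp ≈ ℏ/(2L) = 2.203e-26 kg·m/s

3. The kinetic energy is approximately:
   KE ≈ (Δp)²/(2m) = (2.203e-26)²/(2 × 1.673e-27 kg)
   KE ≈ 1.451e-25 J = 905.876 neV

This is an order-of-magnitude estimate of the ground state energy.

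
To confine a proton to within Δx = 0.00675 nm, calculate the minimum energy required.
113.854 meV

Localizing a particle requires giving it sufficient momentum uncertainty:

1. From uncertainty principle: Δp ≥ ℏ/(2Δx)
   Δp_min = (1.055e-34 J·s) / (2 × 6.750e-12 m)
   Δp_min = 7.812e-24 kg·m/s

2. This momentum uncertainty corresponds to kinetic energy:
   KE ≈ (Δp)²/(2m) = (7.812e-24)²/(2 × 1.673e-27 kg)
   KE = 1.824e-20 J = 113.854 meV

Tighter localization requires more energy.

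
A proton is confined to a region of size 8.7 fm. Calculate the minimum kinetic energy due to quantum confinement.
68.536 keV

Using the uncertainty principle:

1. Position uncertainty: Δx ≈ 8.700e-15 m
2. Minimum momentum uncertainty: Δp = ℏ/(2Δx) = 6.061e-21 kg·m/s
3. Minimum kinetic energy:
   KE = (Δp)²/(2m) = (6.061e-21)²/(2 × 1.673e-27 kg)
   KE = 1.098e-14 J = 68.536 keV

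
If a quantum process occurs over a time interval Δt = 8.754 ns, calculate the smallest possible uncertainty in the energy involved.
37.595 neV

Using the energy-time uncertainty principle:
ΔEΔt ≥ ℏ/2

The minimum uncertainty in energy is:
ΔE_min = ℏ/(2Δt)
ΔE_min = (1.055e-34 J·s) / (2 × 8.754e-09 s)
ΔE_min = 6.023e-27 J = 37.595 neV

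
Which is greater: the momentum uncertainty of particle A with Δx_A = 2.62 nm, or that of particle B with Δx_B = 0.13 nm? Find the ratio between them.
Particle B has the larger minimum momentum uncertainty, by a factor of 20.15.

For each particle, the minimum momentum uncertainty is Δp_min = ℏ/(2Δx):

Particle A: Δp_A = ℏ/(2×2.620e-09 m) = 2.013e-26 kg·m/s
Particle B: Δp_B = ℏ/(2×1.300e-10 m) = 4.056e-25 kg·m/s

Ratio: Δp_B/Δp_A = 20.15

Since Δp_min ∝ 1/Δx, the particle with smaller position uncertainty (B) has larger momentum uncertainty.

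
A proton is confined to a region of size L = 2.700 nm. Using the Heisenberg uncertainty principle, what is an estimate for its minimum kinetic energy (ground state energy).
711.585 neV

Using the uncertainty principle to estimate ground state energy:

1. The position uncertainty is approximately the confinement size:
   Δx ≈ L = 2.700e-09 m

2. From ΔxΔp ≥ ℏ/2, the minimum momentum uncertainty is:
   Δp ≈ ℏ/(2L) = 1.953e-26 kg·m/s

3. The kinetic energy is approximately:
   KE ≈ (Δp)²/(2m) = (1.953e-26)²/(2 × 1.673e-27 kg)
   KE ≈ 1.140e-25 J = 711.585 neV

This is an order-of-magnitude estimate of the ground state energy.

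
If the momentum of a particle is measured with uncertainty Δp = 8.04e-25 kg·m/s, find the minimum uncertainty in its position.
65.583 pm

Using the Heisenberg uncertainty principle:
ΔxΔp ≥ ℏ/2

The minimum uncertainty in position is:
Δx_min = ℏ/(2Δp)
Δx_min = (1.055e-34 J·s) / (2 × 8.040e-25 kg·m/s)
Δx_min = 6.558e-11 m = 65.583 pm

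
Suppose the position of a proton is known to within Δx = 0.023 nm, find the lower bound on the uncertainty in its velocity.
1.371 km/s

Using the Heisenberg uncertainty principle and Δp = mΔv:
ΔxΔp ≥ ℏ/2
Δx(mΔv) ≥ ℏ/2

The minimum uncertainty in velocity is:
Δv_min = ℏ/(2mΔx)
Δv_min = (1.055e-34 J·s) / (2 × 1.673e-27 kg × 2.300e-11 m)
Δv_min = 1.371e+03 m/s = 1.371 km/s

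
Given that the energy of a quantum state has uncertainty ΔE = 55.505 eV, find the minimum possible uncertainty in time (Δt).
5.929 as

Using the energy-time uncertainty principle:
ΔEΔt ≥ ℏ/2

The minimum uncertainty in time is:
Δt_min = ℏ/(2ΔE)
Δt_min = (1.055e-34 J·s) / (2 × 8.893e-18 J)
Δt_min = 5.929e-18 s = 5.929 as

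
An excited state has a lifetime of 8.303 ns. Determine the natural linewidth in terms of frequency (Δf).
9.584 MHz

Using the energy-time uncertainty principle and E = hf:
ΔEΔt ≥ ℏ/2
hΔf·Δt ≥ ℏ/2

The minimum frequency uncertainty is:
Δf = ℏ/(2hτ) = 1/(4πτ)
Δf = 1/(4π × 8.303e-09 s)
Δf = 9.584e+06 Hz = 9.584 MHz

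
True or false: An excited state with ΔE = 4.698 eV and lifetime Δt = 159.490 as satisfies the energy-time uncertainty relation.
Yes, it satisfies the uncertainty relation.

Calculate the product ΔEΔt:
ΔE = 4.698 eV = 7.527e-19 J
ΔEΔt = (7.527e-19 J) × (1.595e-16 s)
ΔEΔt = 1.200e-34 J·s

Compare to the minimum allowed value ℏ/2:
ℏ/2 = 5.273e-35 J·s

Since ΔEΔt = 1.200e-34 J·s ≥ 5.273e-35 J·s = ℏ/2,
this satisfies the uncertainty relation.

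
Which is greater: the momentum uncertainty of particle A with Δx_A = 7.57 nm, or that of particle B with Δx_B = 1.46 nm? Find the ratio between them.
Particle B has the larger minimum momentum uncertainty, by a factor of 5.18.

For each particle, the minimum momentum uncertainty is Δp_min = ℏ/(2Δx):

Particle A: Δp_A = ℏ/(2×7.570e-09 m) = 6.965e-27 kg·m/s
Particle B: Δp_B = ℏ/(2×1.460e-09 m) = 3.612e-26 kg·m/s

Ratio: Δp_B/Δp_A = 5.18

Since Δp_min ∝ 1/Δx, the particle with smaller position uncertainty (B) has larger momentum uncertainty.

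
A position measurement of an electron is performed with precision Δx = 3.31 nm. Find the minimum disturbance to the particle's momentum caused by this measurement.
1.593 × 10^-26 kg·m/s

The uncertainty principle implies that measuring position disturbs momentum:
ΔxΔp ≥ ℏ/2

When we measure position with precision Δx, we necessarily introduce a momentum uncertainty:
Δp ≥ ℏ/(2Δx)
Δp_min = (1.055e-34 J·s) / (2 × 3.310e-09 m)
Δp_min = 1.593e-26 kg·m/s

The more precisely we measure position, the greater the momentum disturbance.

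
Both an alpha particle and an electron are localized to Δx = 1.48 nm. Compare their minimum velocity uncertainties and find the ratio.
The electron has the larger minimum velocity uncertainty, by a ratio of 7294.3.

For both particles, Δp_min = ℏ/(2Δx) = 3.563e-26 kg·m/s (same for both).

The velocity uncertainty is Δv = Δp/m:
- alpha particle: Δv = 3.563e-26 / 6.645e-27 = 5.362e+00 m/s = 5.362 m/s
- electron: Δv = 3.563e-26 / 9.109e-31 = 3.911e+04 m/s = 39.111 km/s

Ratio: 3.911e+04 / 5.362e+00 = 7294.3

The lighter particle has larger velocity uncertainty because Δv ∝ 1/m.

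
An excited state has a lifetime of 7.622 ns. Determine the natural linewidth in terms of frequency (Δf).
10.440 MHz

Using the energy-time uncertainty principle and E = hf:
ΔEΔt ≥ ℏ/2
hΔf·Δt ≥ ℏ/2

The minimum frequency uncertainty is:
Δf = ℏ/(2hτ) = 1/(4πτ)
Δf = 1/(4π × 7.622e-09 s)
Δf = 1.044e+07 Hz = 10.440 MHz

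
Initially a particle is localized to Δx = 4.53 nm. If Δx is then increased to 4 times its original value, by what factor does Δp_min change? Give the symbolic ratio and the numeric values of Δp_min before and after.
Original Δp_min = 1.164 × 10^-26 kg·m/s; new Δp'_min = 2.910 × 10^-27 kg·m/s; ratio Δp'_min/Δp_min = 1/4.

From the uncertainty principle ΔxΔp ≥ ℏ/2, the minimum momentum uncertainty is Δp_min = ℏ/(2Δx).

Original (Δx = 4.53 nm = 4.530e-09 m):
Δp_min = (1.055e-34 J·s)/(2 × 4.530e-09 m) = 1.164e-26 kg·m/s

When Δx → 4Δx:
Δp'_min = ℏ/(2 × 4Δx) = (1/4) × ℏ/(2Δx) = (1/4) × Δp_min
Δp'_min = 1/4 × 1.164e-26 kg·m/s = 2.910e-27 kg·m/s

Since Δp_min ∝ 1/Δx, when Δx is increased to 4 times its original value, Δp_min decreases to 1/4 of its original value.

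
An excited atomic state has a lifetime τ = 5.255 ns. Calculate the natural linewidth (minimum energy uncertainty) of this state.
62.627 neV

Using the energy-time uncertainty principle:
ΔEΔt ≥ ℏ/2

The lifetime τ represents the time uncertainty Δt.
The natural linewidth (minimum energy uncertainty) is:

ΔE = ℏ/(2τ)
ΔE = (1.055e-34 J·s) / (2 × 5.255e-09 s)
ΔE = 1.003e-26 J = 62.627 neV

This natural linewidth limits the precision of spectroscopic measurements.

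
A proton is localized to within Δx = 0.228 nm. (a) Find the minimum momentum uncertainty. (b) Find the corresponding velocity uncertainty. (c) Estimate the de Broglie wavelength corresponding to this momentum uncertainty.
(a) Δp_min = 2.313 × 10^-25 kg·m/s
(b) Δv_min = 138.265 m/s
(c) λ_dB = 2.865 nm

Step-by-step:

(a) From the uncertainty principle:
Δp_min = ℏ/(2Δx) = (1.055e-34 J·s)/(2 × 2.280e-10 m) = 2.313e-25 kg·m/s

(b) The velocity uncertainty:
Δv = Δp/m = (2.313e-25 kg·m/s)/(1.673e-27 kg) = 1.383e+02 m/s = 138.265 m/s

(c) The de Broglie wavelength for this momentum:
λ = h/p = (6.626e-34 J·s)/(2.313e-25 kg·m/s) = 2.865e-09 m = 2.865 nm

Note: The de Broglie wavelength is comparable to the localization size, as expected from wave-particle duality.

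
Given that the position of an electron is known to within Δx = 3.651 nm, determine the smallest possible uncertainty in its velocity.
15.854 km/s

Using the Heisenberg uncertainty principle and Δp = mΔv:
ΔxΔp ≥ ℏ/2
Δx(mΔv) ≥ ℏ/2

The minimum uncertainty in velocity is:
Δv_min = ℏ/(2mΔx)
Δv_min = (1.055e-34 J·s) / (2 × 9.109e-31 kg × 3.651e-09 m)
Δv_min = 1.585e+04 m/s = 15.854 km/s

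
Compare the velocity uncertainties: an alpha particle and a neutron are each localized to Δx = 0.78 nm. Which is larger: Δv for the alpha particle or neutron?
The neutron has the larger minimum velocity uncertainty, by a ratio of 4.0.

For both particles, Δp_min = ℏ/(2Δx) = 6.760e-26 kg·m/s (same for both).

The velocity uncertainty is Δv = Δp/m:
- alpha particle: Δv = 6.760e-26 / 6.645e-27 = 1.017e+01 m/s = 10.174 m/s
- neutron: Δv = 6.760e-26 / 1.675e-27 = 4.036e+01 m/s = 40.360 m/s

Ratio: 4.036e+01 / 1.017e+01 = 4.0

The lighter particle has larger velocity uncertainty because Δv ∝ 1/m.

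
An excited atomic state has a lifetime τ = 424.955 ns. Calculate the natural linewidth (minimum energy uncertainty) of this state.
774.449 peV

Using the energy-time uncertainty principle:
ΔEΔt ≥ ℏ/2

The lifetime τ represents the time uncertainty Δt.
The natural linewidth (minimum energy uncertainty) is:

ΔE = ℏ/(2τ)
ΔE = (1.055e-34 J·s) / (2 × 4.250e-07 s)
ΔE = 1.241e-28 J = 774.449 peV

This natural linewidth limits the precision of spectroscopic measurements.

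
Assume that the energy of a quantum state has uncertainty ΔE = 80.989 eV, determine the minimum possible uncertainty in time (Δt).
4.064 as

Using the energy-time uncertainty principle:
ΔEΔt ≥ ℏ/2

The minimum uncertainty in time is:
Δt_min = ℏ/(2ΔE)
Δt_min = (1.055e-34 J·s) / (2 × 1.298e-17 J)
Δt_min = 4.064e-18 s = 4.064 as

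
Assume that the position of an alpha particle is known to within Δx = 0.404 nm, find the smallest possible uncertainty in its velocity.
19.642 m/s

Using the Heisenberg uncertainty principle and Δp = mΔv:
ΔxΔp ≥ ℏ/2
Δx(mΔv) ≥ ℏ/2

The minimum uncertainty in velocity is:
Δv_min = ℏ/(2mΔx)
Δv_min = (1.055e-34 J·s) / (2 × 6.645e-27 kg × 4.040e-10 m)
Δv_min = 1.964e+01 m/s = 19.642 m/s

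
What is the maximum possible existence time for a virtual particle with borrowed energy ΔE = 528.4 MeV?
6.228 × 10^-25 s

Using the energy-time uncertainty principle:
ΔEΔt ≥ ℏ/2

For a virtual particle borrowing energy ΔE, the maximum lifetime is:
Δt_max = ℏ/(2ΔE)

Converting energy:
ΔE = 528.4 MeV = 8.466e-11 J

Δt_max = (1.055e-34 J·s) / (2 × 8.466e-11 J)
Δt_max = 6.228e-25 s = 6.228 × 10^-25 s

Virtual particles with higher borrowed energy exist for shorter times.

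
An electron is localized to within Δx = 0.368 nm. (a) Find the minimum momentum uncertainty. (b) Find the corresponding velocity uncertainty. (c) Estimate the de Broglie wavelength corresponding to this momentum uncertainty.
(a) Δp_min = 1.433 × 10^-25 kg·m/s
(b) Δv_min = 157.293 km/s
(c) λ_dB = 4.624 nm

Step-by-step:

(a) From the uncertainty principle:
Δp_min = ℏ/(2Δx) = (1.055e-34 J·s)/(2 × 3.680e-10 m) = 1.433e-25 kg·m/s

(b) The velocity uncertainty:
Δv = Δp/m = (1.433e-25 kg·m/s)/(9.109e-31 kg) = 1.573e+05 m/s = 157.293 km/s

(c) The de Broglie wavelength for this momentum:
λ = h/p = (6.626e-34 J·s)/(1.433e-25 kg·m/s) = 4.624e-09 m = 4.624 nm

Note: The de Broglie wavelength is comparable to the localization size, as expected from wave-particle duality.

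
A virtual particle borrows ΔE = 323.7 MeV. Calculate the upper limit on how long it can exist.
1.017 ys

Using the energy-time uncertainty principle:
ΔEΔt ≥ ℏ/2

For a virtual particle borrowing energy ΔE, the maximum lifetime is:
Δt_max = ℏ/(2ΔE)

Converting energy:
ΔE = 323.7 MeV = 5.186e-11 J

Δt_max = (1.055e-34 J·s) / (2 × 5.186e-11 J)
Δt_max = 1.017e-24 s = 1.017 ys

Virtual particles with higher borrowed energy exist for shorter times.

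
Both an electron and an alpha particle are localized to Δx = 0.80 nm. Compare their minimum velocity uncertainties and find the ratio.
The electron has the larger minimum velocity uncertainty, by a ratio of 7294.3.

For both particles, Δp_min = ℏ/(2Δx) = 6.591e-26 kg·m/s (same for both).

The velocity uncertainty is Δv = Δp/m:
- electron: Δv = 6.591e-26 / 9.109e-31 = 7.235e+04 m/s = 72.355 km/s
- alpha particle: Δv = 6.591e-26 / 6.645e-27 = 9.919e+00 m/s = 9.919 m/s

Ratio: 7.235e+04 / 9.919e+00 = 7294.3

The lighter particle has larger velocity uncertainty because Δv ∝ 1/m.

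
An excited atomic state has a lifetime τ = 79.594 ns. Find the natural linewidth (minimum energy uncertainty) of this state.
4.135 neV

Using the energy-time uncertainty principle:
ΔEΔt ≥ ℏ/2

The lifetime τ represents the time uncertainty Δt.
The natural linewidth (minimum energy uncertainty) is:

ΔE = ℏ/(2τ)
ΔE = (1.055e-34 J·s) / (2 × 7.959e-08 s)
ΔE = 6.625e-28 J = 4.135 neV

This natural linewidth limits the precision of spectroscopic measurements.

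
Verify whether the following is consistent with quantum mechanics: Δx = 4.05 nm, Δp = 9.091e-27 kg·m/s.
No, it violates the uncertainty principle (impossible measurement).

Calculate the product ΔxΔp:
ΔxΔp = (4.050e-09 m) × (9.091e-27 kg·m/s)
ΔxΔp = 3.682e-35 J·s

Compare to the minimum allowed value ℏ/2:
ℏ/2 = 5.273e-35 J·s

Since ΔxΔp = 3.682e-35 J·s < 5.273e-35 J·s = ℏ/2,
the measurement violates the uncertainty principle.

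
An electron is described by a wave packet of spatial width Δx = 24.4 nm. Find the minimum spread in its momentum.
2.161 × 10^-27 kg·m/s

For a wave packet, the spatial width Δx and momentum spread Δp are related by the uncertainty principle:
ΔxΔp ≥ ℏ/2

The minimum momentum spread is:
Δp_min = ℏ/(2Δx)
Δp_min = (1.055e-34 J·s) / (2 × 2.440e-08 m)
Δp_min = 2.161e-27 kg·m/s

A wave packet cannot have both a well-defined position and well-defined momentum.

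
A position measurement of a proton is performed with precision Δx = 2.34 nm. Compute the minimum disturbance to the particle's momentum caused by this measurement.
2.253 × 10^-26 kg·m/s

The uncertainty principle implies that measuring position disturbs momentum:
ΔxΔp ≥ ℏ/2

When we measure position with precision Δx, we necessarily introduce a momentum uncertainty:
Δp ≥ ℏ/(2Δx)
Δp_min = (1.055e-34 J·s) / (2 × 2.340e-09 m)
Δp_min = 2.253e-26 kg·m/s

The more precisely we measure position, the greater the momentum disturbance.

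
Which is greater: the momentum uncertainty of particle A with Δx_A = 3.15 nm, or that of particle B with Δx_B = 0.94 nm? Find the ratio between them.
Particle B has the larger minimum momentum uncertainty, by a factor of 3.35.

For each particle, the minimum momentum uncertainty is Δp_min = ℏ/(2Δx):

Particle A: Δp_A = ℏ/(2×3.150e-09 m) = 1.674e-26 kg·m/s
Particle B: Δp_B = ℏ/(2×9.400e-10 m) = 5.609e-26 kg·m/s

Ratio: Δp_B/Δp_A = 3.35

Since Δp_min ∝ 1/Δx, the particle with smaller position uncertainty (B) has larger momentum uncertainty.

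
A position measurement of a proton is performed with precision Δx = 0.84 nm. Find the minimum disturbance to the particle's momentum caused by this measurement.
6.277 × 10^-26 kg·m/s

The uncertainty principle implies that measuring position disturbs momentum:
ΔxΔp ≥ ℏ/2

When we measure position with precision Δx, we necessarily introduce a momentum uncertainty:
Δp ≥ ℏ/(2Δx)
Δp_min = (1.055e-34 J·s) / (2 × 8.400e-10 m)
Δp_min = 6.277e-26 kg·m/s

The more precisely we measure position, the greater the momentum disturbance.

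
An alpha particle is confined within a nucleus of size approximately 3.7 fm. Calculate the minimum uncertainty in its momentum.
1.425 × 10^-20 kg·m/s

Using the Heisenberg uncertainty principle:
ΔxΔp ≥ ℏ/2

With Δx ≈ L = 3.700e-15 m (the confinement size):
Δp_min = ℏ/(2Δx)
Δp_min = (1.055e-34 J·s) / (2 × 3.700e-15 m)
Δp_min = 1.425e-20 kg·m/s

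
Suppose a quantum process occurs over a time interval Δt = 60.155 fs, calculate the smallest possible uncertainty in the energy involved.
5.471 meV

Using the energy-time uncertainty principle:
ΔEΔt ≥ ℏ/2

The minimum uncertainty in energy is:
ΔE_min = ℏ/(2Δt)
ΔE_min = (1.055e-34 J·s) / (2 × 6.015e-14 s)
ΔE_min = 8.765e-22 J = 5.471 meV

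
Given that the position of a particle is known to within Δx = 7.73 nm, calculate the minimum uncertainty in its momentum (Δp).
6.821 × 10^-27 kg·m/s

Using the Heisenberg uncertainty principle:
ΔxΔp ≥ ℏ/2

The minimum uncertainty in momentum is:
Δp_min = ℏ/(2Δx)
Δp_min = (1.055e-34 J·s) / (2 × 7.730e-09 m)
Δp_min = 6.821e-27 kg·m/s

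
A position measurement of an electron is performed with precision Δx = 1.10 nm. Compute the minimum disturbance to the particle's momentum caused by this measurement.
4.794 × 10^-26 kg·m/s

The uncertainty principle implies that measuring position disturbs momentum:
ΔxΔp ≥ ℏ/2

When we measure position with precision Δx, we necessarily introduce a momentum uncertainty:
Δp ≥ ℏ/(2Δx)
Δp_min = (1.055e-34 J·s) / (2 × 1.100e-09 m)
Δp_min = 4.794e-26 kg·m/s

The more precisely we measure position, the greater the momentum disturbance.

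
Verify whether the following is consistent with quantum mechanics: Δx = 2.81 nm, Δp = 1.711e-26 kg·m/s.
No, it violates the uncertainty principle (impossible measurement).

Calculate the product ΔxΔp:
ΔxΔp = (2.810e-09 m) × (1.711e-26 kg·m/s)
ΔxΔp = 4.808e-35 J·s

Compare to the minimum allowed value ℏ/2:
ℏ/2 = 5.273e-35 J·s

Since ΔxΔp = 4.808e-35 J·s < 5.273e-35 J·s = ℏ/2,
the measurement violates the uncertainty principle.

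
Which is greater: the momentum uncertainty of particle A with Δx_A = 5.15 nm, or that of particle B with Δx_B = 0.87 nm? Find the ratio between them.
Particle B has the larger minimum momentum uncertainty, by a factor of 5.92.

For each particle, the minimum momentum uncertainty is Δp_min = ℏ/(2Δx):

Particle A: Δp_A = ℏ/(2×5.150e-09 m) = 1.024e-26 kg·m/s
Particle B: Δp_B = ℏ/(2×8.700e-10 m) = 6.061e-26 kg·m/s

Ratio: Δp_B/Δp_A = 5.92

Since Δp_min ∝ 1/Δx, the particle with smaller position uncertainty (B) has larger momentum uncertainty.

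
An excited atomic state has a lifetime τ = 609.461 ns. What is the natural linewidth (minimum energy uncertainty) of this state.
539.995 peV

Using the energy-time uncertainty principle:
ΔEΔt ≥ ℏ/2

The lifetime τ represents the time uncertainty Δt.
The natural linewidth (minimum energy uncertainty) is:

ΔE = ℏ/(2τ)
ΔE = (1.055e-34 J·s) / (2 × 6.095e-07 s)
ΔE = 8.652e-29 J = 539.995 peV

This natural linewidth limits the precision of spectroscopic measurements.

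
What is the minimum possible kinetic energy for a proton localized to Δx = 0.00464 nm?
240.945 meV

Localizing a particle requires giving it sufficient momentum uncertainty:

1. From uncertainty principle: Δp ≥ ℏ/(2Δx)
   Δp_min = (1.055e-34 J·s) / (2 × 4.640e-12 m)
   Δp_min = 1.136e-23 kg·m/s

2. This momentum uncertainty corresponds to kinetic energy:
   KE ≈ (Δp)²/(2m) = (1.136e-23)²/(2 × 1.673e-27 kg)
   KE = 3.860e-20 J = 240.945 meV

Tighter localization requires more energy.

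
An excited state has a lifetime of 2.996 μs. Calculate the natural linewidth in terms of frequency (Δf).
26.561 kHz

Using the energy-time uncertainty principle and E = hf:
ΔEΔt ≥ ℏ/2
hΔf·Δt ≥ ℏ/2

The minimum frequency uncertainty is:
Δf = ℏ/(2hτ) = 1/(4πτ)
Δf = 1/(4π × 2.996e-06 s)
Δf = 2.656e+04 Hz = 26.561 kHz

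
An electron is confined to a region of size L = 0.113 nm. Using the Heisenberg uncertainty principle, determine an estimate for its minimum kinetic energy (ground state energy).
745.944 meV

Using the uncertainty principle to estimate ground state energy:

1. The position uncertainty is approximately the confinement size:
   Δx ≈ L = 1.130e-10 m

2. From ΔxΔp ≥ ℏ/2, the minimum momentum uncertainty is:
   Δp ≈ ℏ/(2L) = 4.666e-25 kg·m/s

3. The kinetic energy is approximately:
   KE ≈ (Δp)²/(2m) = (4.666e-25)²/(2 × 9.109e-31 kg)
   KE ≈ 1.195e-19 J = 745.944 meV

This is an order-of-magnitude estimate of the ground state energy.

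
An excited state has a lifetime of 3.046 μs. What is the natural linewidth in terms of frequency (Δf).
26.125 kHz

Using the energy-time uncertainty principle and E = hf:
ΔEΔt ≥ ℏ/2
hΔf·Δt ≥ ℏ/2

The minimum frequency uncertainty is:
Δf = ℏ/(2hτ) = 1/(4πτ)
Δf = 1/(4π × 3.046e-06 s)
Δf = 2.613e+04 Hz = 26.125 kHz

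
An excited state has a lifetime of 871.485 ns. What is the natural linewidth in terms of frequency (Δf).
91.312 kHz

Using the energy-time uncertainty principle and E = hf:
ΔEΔt ≥ ℏ/2
hΔf·Δt ≥ ℏ/2

The minimum frequency uncertainty is:
Δf = ℏ/(2hτ) = 1/(4πτ)
Δf = 1/(4π × 8.715e-07 s)
Δf = 9.131e+04 Hz = 91.312 kHz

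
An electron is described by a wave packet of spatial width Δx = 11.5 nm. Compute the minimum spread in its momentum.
4.585 × 10^-27 kg·m/s

For a wave packet, the spatial width Δx and momentum spread Δp are related by the uncertainty principle:
ΔxΔp ≥ ℏ/2

The minimum momentum spread is:
Δp_min = ℏ/(2Δx)
Δp_min = (1.055e-34 J·s) / (2 × 1.150e-08 m)
Δp_min = 4.585e-27 kg·m/s

A wave packet cannot have both a well-defined position and well-defined momentum.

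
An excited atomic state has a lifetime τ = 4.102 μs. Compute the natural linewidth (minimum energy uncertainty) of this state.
80.231 peV

Using the energy-time uncertainty principle:
ΔEΔt ≥ ℏ/2

The lifetime τ represents the time uncertainty Δt.
The natural linewidth (minimum energy uncertainty) is:

ΔE = ℏ/(2τ)
ΔE = (1.055e-34 J·s) / (2 × 4.102e-06 s)
ΔE = 1.285e-29 J = 80.231 peV

This natural linewidth limits the precision of spectroscopic measurements.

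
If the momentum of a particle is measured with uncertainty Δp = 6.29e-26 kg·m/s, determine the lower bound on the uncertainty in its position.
838.292 pm

Using the Heisenberg uncertainty principle:
ΔxΔp ≥ ℏ/2

The minimum uncertainty in position is:
Δx_min = ℏ/(2Δp)
Δx_min = (1.055e-34 J·s) / (2 × 6.290e-26 kg·m/s)
Δx_min = 8.383e-10 m = 838.292 pm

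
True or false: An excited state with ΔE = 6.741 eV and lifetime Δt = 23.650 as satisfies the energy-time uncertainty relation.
No, it violates the uncertainty relation.

Calculate the product ΔEΔt:
ΔE = 6.741 eV = 1.080e-18 J
ΔEΔt = (1.080e-18 J) × (2.365e-17 s)
ΔEΔt = 2.554e-35 J·s

Compare to the minimum allowed value ℏ/2:
ℏ/2 = 5.273e-35 J·s

Since ΔEΔt = 2.554e-35 J·s < 5.273e-35 J·s = ℏ/2,
this violates the uncertainty relation.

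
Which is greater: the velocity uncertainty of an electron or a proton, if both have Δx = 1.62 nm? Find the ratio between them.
The electron has the larger minimum velocity uncertainty, by a ratio of 1836.2.

For both particles, Δp_min = ℏ/(2Δx) = 3.255e-26 kg·m/s (same for both).

The velocity uncertainty is Δv = Δp/m:
- electron: Δv = 3.255e-26 / 9.109e-31 = 3.573e+04 m/s = 35.731 km/s
- proton: Δv = 3.255e-26 / 1.673e-27 = 1.946e+01 m/s = 19.460 m/s

Ratio: 3.573e+04 / 1.946e+01 = 1836.2

The lighter particle has larger velocity uncertainty because Δv ∝ 1/m.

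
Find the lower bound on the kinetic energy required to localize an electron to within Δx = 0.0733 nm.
1.773 eV

Localizing a particle requires giving it sufficient momentum uncertainty:

1. From uncertainty principle: Δp ≥ ℏ/(2Δx)
   Δp_min = (1.055e-34 J·s) / (2 × 7.330e-11 m)
   Δp_min = 7.194e-25 kg·m/s

2. This momentum uncertainty corresponds to kinetic energy:
   KE ≈ (Δp)²/(2m) = (7.194e-25)²/(2 × 9.109e-31 kg)
   KE = 2.840e-19 J = 1.773 eV

Tighter localization requires more energy.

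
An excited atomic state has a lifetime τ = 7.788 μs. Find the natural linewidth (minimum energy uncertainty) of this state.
42.258 peV

Using the energy-time uncertainty principle:
ΔEΔt ≥ ℏ/2

The lifetime τ represents the time uncertainty Δt.
The natural linewidth (minimum energy uncertainty) is:

ΔE = ℏ/(2τ)
ΔE = (1.055e-34 J·s) / (2 × 7.788e-06 s)
ΔE = 6.770e-30 J = 42.258 peV

This natural linewidth limits the precision of spectroscopic measurements.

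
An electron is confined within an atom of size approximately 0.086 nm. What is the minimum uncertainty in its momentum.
6.131 × 10^-25 kg·m/s

Using the Heisenberg uncertainty principle:
ΔxΔp ≥ ℏ/2

With Δx ≈ L = 8.600e-11 m (the confinement size):
Δp_min = ℏ/(2Δx)
Δp_min = (1.055e-34 J·s) / (2 × 8.600e-11 m)
Δp_min = 6.131e-25 kg·m/s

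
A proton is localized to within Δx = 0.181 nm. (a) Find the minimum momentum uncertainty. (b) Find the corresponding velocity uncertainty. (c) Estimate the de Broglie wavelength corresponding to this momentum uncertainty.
(a) Δp_min = 2.913 × 10^-25 kg·m/s
(b) Δv_min = 174.169 m/s
(c) λ_dB = 2.275 nm

Step-by-step:

(a) From the uncertainty principle:
Δp_min = ℏ/(2Δx) = (1.055e-34 J·s)/(2 × 1.810e-10 m) = 2.913e-25 kg·m/s

(b) The velocity uncertainty:
Δv = Δp/m = (2.913e-25 kg·m/s)/(1.673e-27 kg) = 1.742e+02 m/s = 174.169 m/s

(c) The de Broglie wavelength for this momentum:
λ = h/p = (6.626e-34 J·s)/(2.913e-25 kg·m/s) = 2.275e-09 m = 2.275 nm

Note: The de Broglie wavelength is comparable to the localization size, as expected from wave-particle duality.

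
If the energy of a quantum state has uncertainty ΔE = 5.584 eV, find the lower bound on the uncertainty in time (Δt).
58.937 as

Using the energy-time uncertainty principle:
ΔEΔt ≥ ℏ/2

The minimum uncertainty in time is:
Δt_min = ℏ/(2ΔE)
Δt_min = (1.055e-34 J·s) / (2 × 8.947e-19 J)
Δt_min = 5.894e-17 s = 58.937 as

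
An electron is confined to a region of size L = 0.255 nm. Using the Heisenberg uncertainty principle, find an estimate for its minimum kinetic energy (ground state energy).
146.481 meV

Using the uncertainty principle to estimate ground state energy:

1. The position uncertainty is approximately the confinement size:
   Δx ≈ L = 2.550e-10 m

2. From ΔxΔp ≥ ℏ/2, the minimum momentum uncertainty is:
   Δp ≈ ℏ/(2L) = 2.068e-25 kg·m/s

3. The kinetic energy is approximately:
   KE ≈ (Δp)²/(2m) = (2.068e-25)²/(2 × 9.109e-31 kg)
   KE ≈ 2.347e-20 J = 146.481 meV

This is an order-of-magnitude estimate of the ground state energy.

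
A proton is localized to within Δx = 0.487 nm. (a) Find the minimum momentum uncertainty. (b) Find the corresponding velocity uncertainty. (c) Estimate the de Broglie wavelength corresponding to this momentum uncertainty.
(a) Δp_min = 1.083 × 10^-25 kg·m/s
(b) Δv_min = 64.732 m/s
(c) λ_dB = 6.120 nm

Step-by-step:

(a) From the uncertainty principle:
Δp_min = ℏ/(2Δx) = (1.055e-34 J·s)/(2 × 4.870e-10 m) = 1.083e-25 kg·m/s

(b) The velocity uncertainty:
Δv = Δp/m = (1.083e-25 kg·m/s)/(1.673e-27 kg) = 6.473e+01 m/s = 64.732 m/s

(c) The de Broglie wavelength for this momentum:
λ = h/p = (6.626e-34 J·s)/(1.083e-25 kg·m/s) = 6.120e-09 m = 6.120 nm

Note: The de Broglie wavelength is comparable to the localization size, as expected from wave-particle duality.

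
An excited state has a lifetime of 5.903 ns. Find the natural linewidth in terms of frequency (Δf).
13.481 MHz

Using the energy-time uncertainty principle and E = hf:
ΔEΔt ≥ ℏ/2
hΔf·Δt ≥ ℏ/2

The minimum frequency uncertainty is:
Δf = ℏ/(2hτ) = 1/(4πτ)
Δf = 1/(4π × 5.903e-09 s)
Δf = 1.348e+07 Hz = 13.481 MHz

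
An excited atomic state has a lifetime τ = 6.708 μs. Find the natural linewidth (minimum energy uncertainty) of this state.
49.062 peV

Using the energy-time uncertainty principle:
ΔEΔt ≥ ℏ/2

The lifetime τ represents the time uncertainty Δt.
The natural linewidth (minimum energy uncertainty) is:

ΔE = ℏ/(2τ)
ΔE = (1.055e-34 J·s) / (2 × 6.708e-06 s)
ΔE = 7.861e-30 J = 49.062 peV

This natural linewidth limits the precision of spectroscopic measurements.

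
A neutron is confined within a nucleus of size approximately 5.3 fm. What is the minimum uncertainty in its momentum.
9.949 × 10^-21 kg·m/s

Using the Heisenberg uncertainty principle:
ΔxΔp ≥ ℏ/2

With Δx ≈ L = 5.300e-15 m (the confinement size):
Δp_min = ℏ/(2Δx)
Δp_min = (1.055e-34 J·s) / (2 × 5.300e-15 m)
Δp_min = 9.949e-21 kg·m/s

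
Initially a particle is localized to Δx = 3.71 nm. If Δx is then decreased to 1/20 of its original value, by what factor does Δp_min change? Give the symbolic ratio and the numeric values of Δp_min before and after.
Original Δp_min = 1.421 × 10^-26 kg·m/s; new Δp'_min = 2.843 × 10^-25 kg·m/s; ratio Δp'_min/Δp_min = 20.

From the uncertainty principle ΔxΔp ≥ ℏ/2, the minimum momentum uncertainty is Δp_min = ℏ/(2Δx).

Original (Δx = 3.71 nm = 3.710e-09 m):
Δp_min = (1.055e-34 J·s)/(2 × 3.710e-09 m) = 1.421e-26 kg·m/s

When Δx → (1/20)Δx:
Δp'_min = ℏ/(2 × (1/20)Δx) = 20 × ℏ/(2Δx) = 20 × Δp_min
Δp'_min = 20 × 1.421e-26 kg·m/s = 2.843e-25 kg·m/s

Since Δp_min ∝ 1/Δx, when Δx is decreased to 1/20 of its original value, Δp_min increases to 20 times its original value.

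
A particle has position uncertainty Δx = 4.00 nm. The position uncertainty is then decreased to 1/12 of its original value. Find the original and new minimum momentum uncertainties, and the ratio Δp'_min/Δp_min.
Original Δp_min = 1.318 × 10^-26 kg·m/s; new Δp'_min = 1.582 × 10^-25 kg·m/s; ratio Δp'_min/Δp_min = 12.

From the uncertainty principle ΔxΔp ≥ ℏ/2, the minimum momentum uncertainty is Δp_min = ℏ/(2Δx).

Original (Δx = 4.00 nm = 4.000e-09 m):
Δp_min = (1.055e-34 J·s)/(2 × 4.000e-09 m) = 1.318e-26 kg·m/s

When Δx → (1/12)Δx:
Δp'_min = ℏ/(2 × (1/12)Δx) = 12 × ℏ/(2Δx) = 12 × Δp_min
Δp'_min = 12 × 1.318e-26 kg·m/s = 1.582e-25 kg·m/s

Since Δp_min ∝ 1/Δx, when Δx is decreased to 1/12 of its original value, Δp_min increases to 12 times its original value.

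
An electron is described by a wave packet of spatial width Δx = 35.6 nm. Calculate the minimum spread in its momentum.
1.481 × 10^-27 kg·m/s

For a wave packet, the spatial width Δx and momentum spread Δp are related by the uncertainty principle:
ΔxΔp ≥ ℏ/2

The minimum momentum spread is:
Δp_min = ℏ/(2Δx)
Δp_min = (1.055e-34 J·s) / (2 × 3.560e-08 m)
Δp_min = 1.481e-27 kg·m/s

A wave packet cannot have both a well-defined position and well-defined momentum.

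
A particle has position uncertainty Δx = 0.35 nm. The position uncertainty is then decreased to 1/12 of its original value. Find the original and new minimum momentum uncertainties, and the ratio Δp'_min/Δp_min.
Original Δp_min = 1.507 × 10^-25 kg·m/s; new Δp'_min = 1.808 × 10^-24 kg·m/s; ratio Δp'_min/Δp_min = 12.

From the uncertainty principle ΔxΔp ≥ ℏ/2, the minimum momentum uncertainty is Δp_min = ℏ/(2Δx).

Original (Δx = 0.35 nm = 3.500e-10 m):
Δp_min = (1.055e-34 J·s)/(2 × 3.500e-10 m) = 1.507e-25 kg·m/s

When Δx → (1/12)Δx:
Δp'_min = ℏ/(2 × (1/12)Δx) = 12 × ℏ/(2Δx) = 12 × Δp_min
Δp'_min = 12 × 1.507e-25 kg·m/s = 1.808e-24 kg·m/s

Since Δp_min ∝ 1/Δx, when Δx is decreased to 1/12 of its original value, Δp_min increases to 12 times its original value.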